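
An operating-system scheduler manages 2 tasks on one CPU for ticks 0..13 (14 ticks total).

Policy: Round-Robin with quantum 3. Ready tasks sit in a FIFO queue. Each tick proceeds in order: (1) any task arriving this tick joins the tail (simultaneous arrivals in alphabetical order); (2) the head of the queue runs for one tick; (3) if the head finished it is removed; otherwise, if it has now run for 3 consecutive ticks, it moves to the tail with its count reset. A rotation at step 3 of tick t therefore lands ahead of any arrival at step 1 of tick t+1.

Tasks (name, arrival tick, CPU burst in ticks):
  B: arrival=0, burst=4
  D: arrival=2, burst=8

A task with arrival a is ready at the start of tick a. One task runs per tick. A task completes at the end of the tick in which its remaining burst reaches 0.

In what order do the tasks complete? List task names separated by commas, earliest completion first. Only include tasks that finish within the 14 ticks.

completion order = B, D

t=0: queue=[B] q_used=0 → run B
t=1: queue=[B] q_used=1 → run B
t=2: queue=[B,D] q_used=2 → run B
t=3: queue=[D,B] q_used=0 → run D
t=4: queue=[D,B] q_used=1 → run D
t=5: queue=[D,B] q_used=2 → run D
t=6: queue=[B,D] q_used=0 → run B
t=7: queue=[D] q_used=0 → run D
t=8: queue=[D] q_used=1 → run D
t=9: queue=[D] q_used=2 → run D
t=10: queue=[D] q_used=0 → run D
t=11: queue=[D] q_used=1 → run D
t=12: (idle)
t=13: (idle)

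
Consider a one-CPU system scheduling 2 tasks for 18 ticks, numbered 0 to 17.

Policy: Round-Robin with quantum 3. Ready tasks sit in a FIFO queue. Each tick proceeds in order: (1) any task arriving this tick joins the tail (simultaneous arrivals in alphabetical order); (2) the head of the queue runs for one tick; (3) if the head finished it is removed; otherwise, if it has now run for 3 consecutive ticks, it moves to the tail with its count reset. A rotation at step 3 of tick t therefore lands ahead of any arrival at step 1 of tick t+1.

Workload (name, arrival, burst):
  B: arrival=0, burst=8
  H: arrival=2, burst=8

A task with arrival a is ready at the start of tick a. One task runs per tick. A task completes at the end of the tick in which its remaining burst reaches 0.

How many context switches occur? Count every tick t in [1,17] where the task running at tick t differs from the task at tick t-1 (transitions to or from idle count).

t=0: queue=[B] q_used=0 → run B
t=1: queue=[B] q_used=1 → run B
t=2: queue=[B,H] q_used=2 → run B
t=3: queue=[H,B] q_used=0 → run H
t=4: queue=[H,B] q_used=1 → run H
t=5: queue=[H,B] q_used=2 → run H
t=6: queue=[B,H] q_used=0 → run B
t=7: queue=[B,H] q_used=1 → run B
t=8: queue=[B,H] q_used=2 → run B
t=9: queue=[H,B] q_used=0 → run H
t=10: queue=[H,B] q_used=1 → run H
t=11: queue=[H,B] q_used=2 → run H
t=12: queue=[B,H] q_used=0 → run B
t=13: queue=[B,H] q_used=1 → run B
t=14: queue=[H] q_used=0 → run H
t=15: queue=[H] q_used=1 → run H
t=16: (idle)
t=17: (idle)

context switches = 6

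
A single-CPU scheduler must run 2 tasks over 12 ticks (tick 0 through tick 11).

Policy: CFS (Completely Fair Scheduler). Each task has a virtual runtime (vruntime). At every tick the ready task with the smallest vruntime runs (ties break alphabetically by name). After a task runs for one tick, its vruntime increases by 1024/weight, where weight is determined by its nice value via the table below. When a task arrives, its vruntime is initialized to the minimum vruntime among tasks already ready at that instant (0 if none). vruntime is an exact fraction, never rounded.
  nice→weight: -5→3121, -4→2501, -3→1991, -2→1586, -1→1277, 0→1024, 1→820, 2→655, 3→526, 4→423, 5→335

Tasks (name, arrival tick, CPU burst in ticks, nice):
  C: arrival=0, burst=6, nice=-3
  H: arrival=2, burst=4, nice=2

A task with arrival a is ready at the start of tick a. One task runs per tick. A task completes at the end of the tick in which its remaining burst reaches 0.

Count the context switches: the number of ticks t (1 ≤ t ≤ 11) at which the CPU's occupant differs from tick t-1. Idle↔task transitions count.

context switches = 4

t=0: vr[C=0] → run C
t=1: vr[C=1024/1991] → run C
t=2: vr[C=2048/1991 H=2048/1991] → run C
t=3: vr[C=3072/1991 H=2048/1991] → run H
t=4: vr[C=3072/1991 H=3380224/1304105] → run C
t=5: vr[C=4096/1991 H=3380224/1304105] → run C
t=6: vr[C=5120/1991 H=3380224/1304105] → run C
t=7: vr[H=3380224/1304105] → run H
t=8: vr[H=5419008/1304105] → run H
t=9: vr[H=7457792/1304105] → run H
t=10: (idle)
t=11: (idle)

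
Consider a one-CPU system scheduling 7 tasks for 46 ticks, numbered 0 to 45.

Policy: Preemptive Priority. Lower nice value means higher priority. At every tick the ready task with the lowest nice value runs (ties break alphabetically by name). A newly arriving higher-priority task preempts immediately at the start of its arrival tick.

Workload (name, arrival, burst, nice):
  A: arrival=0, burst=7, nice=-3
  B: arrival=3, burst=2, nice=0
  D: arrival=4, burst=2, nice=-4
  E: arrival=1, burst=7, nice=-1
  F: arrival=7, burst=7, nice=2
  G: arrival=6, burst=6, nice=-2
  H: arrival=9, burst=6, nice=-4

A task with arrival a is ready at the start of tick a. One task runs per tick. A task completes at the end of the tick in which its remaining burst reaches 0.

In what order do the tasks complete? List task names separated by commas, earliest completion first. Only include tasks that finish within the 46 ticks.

completion order = D, A, H, G, E, B, F

t=0: ready={A} → run A
t=1: ready={A,E} → run A
t=2: ready={A,E} → run A
t=3: ready={A,B,E} → run A
t=4: ready={A,B,D,E} → run D
t=5: ready={A,B,D,E} → run D
t=6: ready={A,B,E,G} → run A
t=7: ready={A,B,E,F,G} → run A
t=8: ready={A,B,E,F,G} → run A
t=9: ready={B,E,F,G,H} → run H
t=10: ready={B,E,F,G,H} → run H
t=11: ready={B,E,F,G,H} → run H
t=12: ready={B,E,F,G,H} → run H
t=13: ready={B,E,F,G,H} → run H
t=14: ready={B,E,F,G,H} → run H
t=15: ready={B,E,F,G} → run G
t=16: ready={B,E,F,G} → run G
t=17: ready={B,E,F,G} → run G
t=18: ready={B,E,F,G} → run G
t=19: ready={B,E,F,G} → run G
t=20: ready={B,E,F,G} → run G
t=21: ready={B,E,F} → run E
t=22: ready={B,E,F} → run E
t=23: ready={B,E,F} → run E
t=24: ready={B,E,F} → run E
t=25: ready={B,E,F} → run E
t=26: ready={B,E,F} → run E
t=27: ready={B,E,F} → run E
t=28: ready={B,F} → run B
t=29: ready={B,F} → run B
t=30: ready={F} → run F
t=31: ready={F} → run F
t=32: ready={F} → run F
t=33: ready={F} → run F
t=34: ready={F} → run F
t=35: ready={F} → run F
t=36: ready={F} → run F
t=37: (idle)
t=38: (idle)
t=39: (idle)
t=40: (idle)
t=41: (idle)
t=42: (idle)
t=43: (idle)
t=44: (idle)
t=45: (idle)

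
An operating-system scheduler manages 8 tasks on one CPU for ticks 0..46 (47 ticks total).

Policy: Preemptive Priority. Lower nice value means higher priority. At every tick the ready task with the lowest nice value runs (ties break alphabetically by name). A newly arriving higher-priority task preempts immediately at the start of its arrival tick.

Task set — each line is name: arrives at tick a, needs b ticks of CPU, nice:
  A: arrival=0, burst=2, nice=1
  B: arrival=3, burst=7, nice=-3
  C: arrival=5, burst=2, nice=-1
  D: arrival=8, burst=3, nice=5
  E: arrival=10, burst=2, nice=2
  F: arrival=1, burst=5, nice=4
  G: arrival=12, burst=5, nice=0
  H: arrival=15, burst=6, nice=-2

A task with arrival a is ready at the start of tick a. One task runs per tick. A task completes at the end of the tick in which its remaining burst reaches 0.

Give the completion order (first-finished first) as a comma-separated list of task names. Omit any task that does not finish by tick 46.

completion order = A, B, C, H, G, E, F, D

t=0: ready={A} → run A
t=1: ready={A,F} → run A
t=2: ready={F} → run F
t=3: ready={B,F} → run B
t=4: ready={B,F} → run B
t=5: ready={B,C,F} → run B
t=6: ready={B,C,F} → run B
t=7: ready={B,C,F} → run B
t=8: ready={B,C,D,F} → run B
t=9: ready={B,C,D,F} → run B
t=10: ready={C,D,E,F} → run C
t=11: ready={C,D,E,F} → run C
t=12: ready={D,E,F,G} → run G
t=13: ready={D,E,F,G} → run G
t=14: ready={D,E,F,G} → run G
t=15: ready={D,E,F,G,H} → run H
t=16: ready={D,E,F,G,H} → run H
t=17: ready={D,E,F,G,H} → run H
t=18: ready={D,E,F,G,H} → run H
t=19: ready={D,E,F,G,H} → run H
t=20: ready={D,E,F,G,H} → run H
t=21: ready={D,E,F,G} → run G
t=22: ready={D,E,F,G} → run G
t=23: ready={D,E,F} → run E
t=24: ready={D,E,F} → run E
t=25: ready={D,F} → run F
t=26: ready={D,F} → run F
t=27: ready={D,F} → run F
t=28: ready={D,F} → run F
t=29: ready={D} → run D
t=30: ready={D} → run D
t=31: ready={D} → run D
t=32: (idle)
t=33: (idle)
t=34: (idle)
t=35: (idle)
t=36: (idle)
t=37: (idle)
t=38: (idle)
t=39: (idle)
t=40: (idle)
t=41: (idle)
t=42: (idle)
t=43: (idle)
t=44: (idle)
t=45: (idle)
t=46: (idle)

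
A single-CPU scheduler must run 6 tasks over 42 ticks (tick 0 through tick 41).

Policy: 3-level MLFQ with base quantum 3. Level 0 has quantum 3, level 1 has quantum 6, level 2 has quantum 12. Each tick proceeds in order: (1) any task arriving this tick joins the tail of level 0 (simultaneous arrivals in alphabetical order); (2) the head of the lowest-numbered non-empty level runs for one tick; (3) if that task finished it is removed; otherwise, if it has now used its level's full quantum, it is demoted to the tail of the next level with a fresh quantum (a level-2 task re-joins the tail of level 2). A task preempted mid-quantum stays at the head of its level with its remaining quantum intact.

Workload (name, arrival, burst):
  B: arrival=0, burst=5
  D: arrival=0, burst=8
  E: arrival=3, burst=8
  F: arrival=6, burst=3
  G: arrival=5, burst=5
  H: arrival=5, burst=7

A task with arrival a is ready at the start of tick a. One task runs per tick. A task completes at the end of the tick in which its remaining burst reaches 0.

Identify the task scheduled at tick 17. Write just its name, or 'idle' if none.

t=0: L0/L1/L2 = BD/-/- → run B
t=1: L0/L1/L2 = BD/-/- → run B
t=2: L0/L1/L2 = BD/-/- → run B
t=3: L0/L1/L2 = DE/B/- → run D
t=4: L0/L1/L2 = DE/B/- → run D
t=5: L0/L1/L2 = DEGH/B/- → run D
t=6: L0/L1/L2 = EGHF/BD/- → run E
t=7: L0/L1/L2 = EGHF/BD/- → run E
t=8: L0/L1/L2 = EGHF/BD/- → run E
t=9: L0/L1/L2 = GHF/BDE/- → run G
t=10: L0/L1/L2 = GHF/BDE/- → run G
t=11: L0/L1/L2 = GHF/BDE/- → run G
t=12: L0/L1/L2 = HF/BDEG/- → run H
t=13: L0/L1/L2 = HF/BDEG/- → run H
t=14: L0/L1/L2 = HF/BDEG/- → run H
t=15: L0/L1/L2 = F/BDEGH/- → run F
t=16: L0/L1/L2 = F/BDEGH/- → run F
t=17: L0/L1/L2 = F/BDEGH/- → run F
t=18: L0/L1/L2 = -/BDEGH/- → run B
t=19: L0/L1/L2 = -/BDEGH/- → run B
t=20: L0/L1/L2 = -/DEGH/- → run D
t=21: L0/L1/L2 = -/DEGH/- → run D
t=22: L0/L1/L2 = -/DEGH/- → run D
t=23: L0/L1/L2 = -/DEGH/- → run D
t=24: L0/L1/L2 = -/DEGH/- → run D
t=25: L0/L1/L2 = -/EGH/- → run E
t=26: L0/L1/L2 = -/EGH/- → run E
t=27: L0/L1/L2 = -/EGH/- → run E
t=28: L0/L1/L2 = -/EGH/- → run E
t=29: L0/L1/L2 = -/EGH/- → run E
t=30: L0/L1/L2 = -/GH/- → run G
t=31: L0/L1/L2 = -/GH/- → run G
t=32: L0/L1/L2 = -/H/- → run H
t=33: L0/L1/L2 = -/H/- → run H
t=34: L0/L1/L2 = -/H/- → run H
t=35: L0/L1/L2 = -/H/- → run H
t=36: (idle)
t=37: (idle)
t=38: (idle)
t=39: (idle)
t=40: (idle)
t=41: (idle)

running at tick 17 = F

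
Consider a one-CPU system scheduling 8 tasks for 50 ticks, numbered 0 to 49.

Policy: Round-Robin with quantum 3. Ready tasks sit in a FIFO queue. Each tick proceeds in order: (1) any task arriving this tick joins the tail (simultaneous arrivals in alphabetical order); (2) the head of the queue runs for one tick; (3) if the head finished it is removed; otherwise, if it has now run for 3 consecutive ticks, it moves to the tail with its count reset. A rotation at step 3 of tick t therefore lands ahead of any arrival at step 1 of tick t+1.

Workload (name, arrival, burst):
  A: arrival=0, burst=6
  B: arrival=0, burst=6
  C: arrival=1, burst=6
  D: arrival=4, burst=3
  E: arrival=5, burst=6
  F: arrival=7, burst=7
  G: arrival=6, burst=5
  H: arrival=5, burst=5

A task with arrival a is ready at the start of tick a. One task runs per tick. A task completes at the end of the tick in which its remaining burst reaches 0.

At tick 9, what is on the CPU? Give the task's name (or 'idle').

running at tick 9 = A

t=0: queue=[A,B] q_used=0 → run A
t=1: queue=[A,B,C] q_used=1 → run A
t=2: queue=[A,B,C] q_used=2 → run A
t=3: queue=[B,C,A] q_used=0 → run B
t=4: queue=[B,C,A,D] q_used=1 → run B
t=5: queue=[B,C,A,D,E,H] q_used=2 → run B
t=6: queue=[C,A,D,E,H,B,G] q_used=0 → run C
t=7: queue=[C,A,D,E,H,B,G,F] q_used=1 → run C
t=8: queue=[C,A,D,E,H,B,G,F] q_used=2 → run C
t=9: queue=[A,D,E,H,B,G,F,C] q_used=0 → run A
t=10: queue=[A,D,E,H,B,G,F,C] q_used=1 → run A
t=11: queue=[A,D,E,H,B,G,F,C] q_used=2 → run A
t=12: queue=[D,E,H,B,G,F,C] q_used=0 → run D
t=13: queue=[D,E,H,B,G,F,C] q_used=1 → run D
t=14: queue=[D,E,H,B,G,F,C] q_used=2 → run D
t=15: queue=[E,H,B,G,F,C] q_used=0 → run E
t=16: queue=[E,H,B,G,F,C] q_used=1 → run E
t=17: queue=[E,H,B,G,F,C] q_used=2 → run E
t=18: queue=[H,B,G,F,C,E] q_used=0 → run H
t=19: queue=[H,B,G,F,C,E] q_used=1 → run H
t=20: queue=[H,B,G,F,C,E] q_used=2 → run H
t=21: queue=[B,G,F,C,E,H] q_used=0 → run B
t=22: queue=[B,G,F,C,E,H] q_used=1 → run B
t=23: queue=[B,G,F,C,E,H] q_used=2 → run B
t=24: queue=[G,F,C,E,H] q_used=0 → run G
t=25: queue=[G,F,C,E,H] q_used=1 → run G
t=26: queue=[G,F,C,E,H] q_used=2 → run G
t=27: queue=[F,C,E,H,G] q_used=0 → run F
t=28: queue=[F,C,E,H,G] q_used=1 → run F
t=29: queue=[F,C,E,H,G] q_used=2 → run F
t=30: queue=[C,E,H,G,F] q_used=0 → run C
t=31: queue=[C,E,H,G,F] q_used=1 → run C
t=32: queue=[C,E,H,G,F] q_used=2 → run C
t=33: queue=[E,H,G,F] q_used=0 → run E
t=34: queue=[E,H,G,F] q_used=1 → run E
t=35: queue=[E,H,G,F] q_used=2 → run E
t=36: queue=[H,G,F] q_used=0 → run H
t=37: queue=[H,G,F] q_used=1 → run H
t=38: queue=[G,F] q_used=0 → run G
t=39: queue=[G,F] q_used=1 → run G
t=40: queue=[F] q_used=0 → run F
t=41: queue=[F] q_used=1 → run F
t=42: queue=[F] q_used=2 → run F
t=43: queue=[F] q_used=0 → run F
t=44: (idle)
t=45: (idle)
t=46: (idle)
t=47: (idle)
t=48: (idle)
t=49: (idle)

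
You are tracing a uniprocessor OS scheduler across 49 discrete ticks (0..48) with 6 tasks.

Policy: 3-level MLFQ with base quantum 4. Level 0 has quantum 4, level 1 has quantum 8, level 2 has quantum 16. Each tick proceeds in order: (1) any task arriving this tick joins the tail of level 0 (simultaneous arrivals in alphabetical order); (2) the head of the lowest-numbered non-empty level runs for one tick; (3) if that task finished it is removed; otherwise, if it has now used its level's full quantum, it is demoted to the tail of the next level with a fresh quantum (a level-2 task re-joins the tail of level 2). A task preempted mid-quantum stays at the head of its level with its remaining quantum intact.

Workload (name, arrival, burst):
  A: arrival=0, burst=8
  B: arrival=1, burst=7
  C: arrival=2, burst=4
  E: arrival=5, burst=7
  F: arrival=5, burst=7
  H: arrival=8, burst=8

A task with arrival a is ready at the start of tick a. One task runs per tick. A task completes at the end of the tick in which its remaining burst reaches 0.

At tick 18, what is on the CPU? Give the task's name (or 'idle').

running at tick 18 = F

t=0: L0/L1/L2 = A/-/- → run A
t=1: L0/L1/L2 = AB/-/- → run A
t=2: L0/L1/L2 = ABC/-/- → run A
t=3: L0/L1/L2 = ABC/-/- → run A
t=4: L0/L1/L2 = BC/A/- → run B
t=5: L0/L1/L2 = BCEF/A/- → run B
t=6: L0/L1/L2 = BCEF/A/- → run B
t=7: L0/L1/L2 = BCEF/A/- → run B
t=8: L0/L1/L2 = CEFH/AB/- → run C
t=9: L0/L1/L2 = CEFH/AB/- → run C
t=10: L0/L1/L2 = CEFH/AB/- → run C
t=11: L0/L1/L2 = CEFH/AB/- → run C
t=12: L0/L1/L2 = EFH/AB/- → run E
t=13: L0/L1/L2 = EFH/AB/- → run E
t=14: L0/L1/L2 = EFH/AB/- → run E
t=15: L0/L1/L2 = EFH/AB/- → run E
t=16: L0/L1/L2 = FH/ABE/- → run F
t=17: L0/L1/L2 = FH/ABE/- → run F
t=18: L0/L1/L2 = FH/ABE/- → run F
t=19: L0/L1/L2 = FH/ABE/- → run F
t=20: L0/L1/L2 = H/ABEF/- → run H
t=21: L0/L1/L2 = H/ABEF/- → run H
t=22: L0/L1/L2 = H/ABEF/- → run H
t=23: L0/L1/L2 = H/ABEF/- → run H
t=24: L0/L1/L2 = -/ABEFH/- → run A
t=25: L0/L1/L2 = -/ABEFH/- → run A
t=26: L0/L1/L2 = -/ABEFH/- → run A
t=27: L0/L1/L2 = -/ABEFH/- → run A
t=28: L0/L1/L2 = -/BEFH/- → run B
t=29: L0/L1/L2 = -/BEFH/- → run B
t=30: L0/L1/L2 = -/BEFH/- → run B
t=31: L0/L1/L2 = -/EFH/- → run E
t=32: L0/L1/L2 = -/EFH/- → run E
t=33: L0/L1/L2 = -/EFH/- → run E
t=34: L0/L1/L2 = -/FH/- → run F
t=35: L0/L1/L2 = -/FH/- → run F
t=36: L0/L1/L2 = -/FH/- → run F
t=37: L0/L1/L2 = -/H/- → run H
t=38: L0/L1/L2 = -/H/- → run H
t=39: L0/L1/L2 = -/H/- → run H
t=40: L0/L1/L2 = -/H/- → run H
t=41: (idle)
t=42: (idle)
t=43: (idle)
t=44: (idle)
t=45: (idle)
t=46: (idle)
t=47: (idle)
t=48: (idle)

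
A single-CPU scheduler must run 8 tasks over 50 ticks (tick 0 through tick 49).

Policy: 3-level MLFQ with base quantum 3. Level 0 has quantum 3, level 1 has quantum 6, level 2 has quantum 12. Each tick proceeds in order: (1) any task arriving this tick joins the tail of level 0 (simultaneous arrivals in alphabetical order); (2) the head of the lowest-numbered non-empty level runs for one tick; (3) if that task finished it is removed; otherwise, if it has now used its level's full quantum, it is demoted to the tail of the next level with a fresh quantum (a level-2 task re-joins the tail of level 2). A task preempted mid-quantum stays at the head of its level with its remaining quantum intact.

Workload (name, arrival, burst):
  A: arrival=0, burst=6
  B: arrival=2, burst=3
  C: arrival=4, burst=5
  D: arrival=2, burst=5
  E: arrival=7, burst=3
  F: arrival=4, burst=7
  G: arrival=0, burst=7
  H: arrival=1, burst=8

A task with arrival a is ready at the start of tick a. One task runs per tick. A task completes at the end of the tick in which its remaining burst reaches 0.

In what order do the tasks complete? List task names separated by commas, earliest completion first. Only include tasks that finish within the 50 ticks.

completion order = B, E, A, G, H, D, C, F

t=0: L0/L1/L2 = AG/-/- → run A
t=1: L0/L1/L2 = AGH/-/- → run A
t=2: L0/L1/L2 = AGHBD/-/- → run A
t=3: L0/L1/L2 = GHBD/A/- → run G
t=4: L0/L1/L2 = GHBDCF/A/- → run G
t=5: L0/L1/L2 = GHBDCF/A/- → run G
t=6: L0/L1/L2 = HBDCF/AG/- → run H
t=7: L0/L1/L2 = HBDCFE/AG/- → run H
t=8: L0/L1/L2 = HBDCFE/AG/- → run H
t=9: L0/L1/L2 = BDCFE/AGH/- → run B
t=10: L0/L1/L2 = BDCFE/AGH/- → run B
t=11: L0/L1/L2 = BDCFE/AGH/- → run B
t=12: L0/L1/L2 = DCFE/AGH/- → run D
t=13: L0/L1/L2 = DCFE/AGH/- → run D
t=14: L0/L1/L2 = DCFE/AGH/- → run D
t=15: L0/L1/L2 = CFE/AGHD/- → run C
t=16: L0/L1/L2 = CFE/AGHD/- → run C
t=17: L0/L1/L2 = CFE/AGHD/- → run C
t=18: L0/L1/L2 = FE/AGHDC/- → run F
t=19: L0/L1/L2 = FE/AGHDC/- → run F
t=20: L0/L1/L2 = FE/AGHDC/- → run F
t=21: L0/L1/L2 = E/AGHDCF/- → run E
t=22: L0/L1/L2 = E/AGHDCF/- → run E
t=23: L0/L1/L2 = E/AGHDCF/- → run E
t=24: L0/L1/L2 = -/AGHDCF/- → run A
t=25: L0/L1/L2 = -/AGHDCF/- → run A
t=26: L0/L1/L2 = -/AGHDCF/- → run A
t=27: L0/L1/L2 = -/GHDCF/- → run G
t=28: L0/L1/L2 = -/GHDCF/- → run G
t=29: L0/L1/L2 = -/GHDCF/- → run G
t=30: L0/L1/L2 = -/GHDCF/- → run G
t=31: L0/L1/L2 = -/HDCF/- → run H
t=32: L0/L1/L2 = -/HDCF/- → run H
t=33: L0/L1/L2 = -/HDCF/- → run H
t=34: L0/L1/L2 = -/HDCF/- → run H
t=35: L0/L1/L2 = -/HDCF/- → run H
t=36: L0/L1/L2 = -/DCF/- → run D
t=37: L0/L1/L2 = -/DCF/- → run D
t=38: L0/L1/L2 = -/CF/- → run C
t=39: L0/L1/L2 = -/CF/- → run C
t=40: L0/L1/L2 = -/F/- → run F
t=41: L0/L1/L2 = -/F/- → run F
t=42: L0/L1/L2 = -/F/- → run F
t=43: L0/L1/L2 = -/F/- → run F
t=44: (idle)
t=45: (idle)
t=46: (idle)
t=47: (idle)
t=48: (idle)
t=49: (idle)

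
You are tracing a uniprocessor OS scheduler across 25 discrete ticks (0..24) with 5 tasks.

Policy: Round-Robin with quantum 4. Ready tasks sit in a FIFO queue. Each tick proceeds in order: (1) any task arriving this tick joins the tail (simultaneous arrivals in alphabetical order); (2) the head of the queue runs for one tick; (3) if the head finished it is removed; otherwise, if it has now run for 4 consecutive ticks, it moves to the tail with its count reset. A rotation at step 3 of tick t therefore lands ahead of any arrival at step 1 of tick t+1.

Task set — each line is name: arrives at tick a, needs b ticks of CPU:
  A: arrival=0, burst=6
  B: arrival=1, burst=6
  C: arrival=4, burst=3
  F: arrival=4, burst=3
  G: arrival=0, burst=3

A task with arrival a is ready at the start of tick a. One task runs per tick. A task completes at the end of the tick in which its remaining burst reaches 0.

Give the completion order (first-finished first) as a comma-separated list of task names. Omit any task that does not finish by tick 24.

completion order = G, A, C, F, B

t=0: queue=[A,G] q_used=0 → run A
t=1: queue=[A,G,B] q_used=1 → run A
t=2: queue=[A,G,B] q_used=2 → run A
t=3: queue=[A,G,B] q_used=3 → run A
t=4: queue=[G,B,A,C,F] q_used=0 → run G
t=5: queue=[G,B,A,C,F] q_used=1 → run G
t=6: queue=[G,B,A,C,F] q_used=2 → run G
t=7: queue=[B,A,C,F] q_used=0 → run B
t=8: queue=[B,A,C,F] q_used=1 → run B
t=9: queue=[B,A,C,F] q_used=2 → run B
t=10: queue=[B,A,C,F] q_used=3 → run B
t=11: queue=[A,C,F,B] q_used=0 → run A
t=12: queue=[A,C,F,B] q_used=1 → run A
t=13: queue=[C,F,B] q_used=0 → run C
t=14: queue=[C,F,B] q_used=1 → run C
t=15: queue=[C,F,B] q_used=2 → run C
t=16: queue=[F,B] q_used=0 → run F
t=17: queue=[F,B] q_used=1 → run F
t=18: queue=[F,B] q_used=2 → run F
t=19: queue=[B] q_used=0 → run B
t=20: queue=[B] q_used=1 → run B
t=21: (idle)
t=22: (idle)
t=23: (idle)
t=24: (idle)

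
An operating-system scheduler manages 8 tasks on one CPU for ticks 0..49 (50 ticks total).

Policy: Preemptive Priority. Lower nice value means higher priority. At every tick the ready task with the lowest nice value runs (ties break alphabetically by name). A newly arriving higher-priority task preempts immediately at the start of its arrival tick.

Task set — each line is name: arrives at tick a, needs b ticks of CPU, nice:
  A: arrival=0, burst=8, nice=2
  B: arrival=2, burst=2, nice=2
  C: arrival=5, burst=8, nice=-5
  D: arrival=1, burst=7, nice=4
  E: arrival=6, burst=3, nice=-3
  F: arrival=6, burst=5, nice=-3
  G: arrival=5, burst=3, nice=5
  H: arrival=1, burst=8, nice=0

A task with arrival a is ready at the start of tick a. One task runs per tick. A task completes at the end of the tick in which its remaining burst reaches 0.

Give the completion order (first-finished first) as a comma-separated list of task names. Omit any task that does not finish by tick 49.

t=0: ready={A} → run A
t=1: ready={A,D,H} → run H
t=2: ready={A,B,D,H} → run H
t=3: ready={A,B,D,H} → run H
t=4: ready={A,B,D,H} → run H
t=5: ready={A,B,C,D,G,H} → run C
t=6: ready={A,B,C,D,E,F,G,H} → run C
t=7: ready={A,B,C,D,E,F,G,H} → run C
t=8: ready={A,B,C,D,E,F,G,H} → run C
t=9: ready={A,B,C,D,E,F,G,H} → run C
t=10: ready={A,B,C,D,E,F,G,H} → run C
t=11: ready={A,B,C,D,E,F,G,H} → run C
t=12: ready={A,B,C,D,E,F,G,H} → run C
t=13: ready={A,B,D,E,F,G,H} → run E
t=14: ready={A,B,D,E,F,G,H} → run E
t=15: ready={A,B,D,E,F,G,H} → run E
t=16: ready={A,B,D,F,G,H} → run F
t=17: ready={A,B,D,F,G,H} → run F
t=18: ready={A,B,D,F,G,H} → run F
t=19: ready={A,B,D,F,G,H} → run F
t=20: ready={A,B,D,F,G,H} → run F
t=21: ready={A,B,D,G,H} → run H
t=22: ready={A,B,D,G,H} → run H
t=23: ready={A,B,D,G,H} → run H
t=24: ready={A,B,D,G,H} → run H
t=25: ready={A,B,D,G} → run A
t=26: ready={A,B,D,G} → run A
t=27: ready={A,B,D,G} → run A
t=28: ready={A,B,D,G} → run A
t=29: ready={A,B,D,G} → run A
t=30: ready={A,B,D,G} → run A
t=31: ready={A,B,D,G} → run A
t=32: ready={B,D,G} → run B
t=33: ready={B,D,G} → run B
t=34: ready={D,G} → run D
t=35: ready={D,G} → run D
t=36: ready={D,G} → run D
t=37: ready={D,G} → run D
t=38: ready={D,G} → run D
t=39: ready={D,G} → run D
t=40: ready={D,G} → run D
t=41: ready={G} → run G
t=42: ready={G} → run G
t=43: ready={G} → run G
t=44: (idle)
t=45: (idle)
t=46: (idle)
t=47: (idle)
t=48: (idle)
t=49: (idle)

completion order = C, E, F, H, A, B, D, G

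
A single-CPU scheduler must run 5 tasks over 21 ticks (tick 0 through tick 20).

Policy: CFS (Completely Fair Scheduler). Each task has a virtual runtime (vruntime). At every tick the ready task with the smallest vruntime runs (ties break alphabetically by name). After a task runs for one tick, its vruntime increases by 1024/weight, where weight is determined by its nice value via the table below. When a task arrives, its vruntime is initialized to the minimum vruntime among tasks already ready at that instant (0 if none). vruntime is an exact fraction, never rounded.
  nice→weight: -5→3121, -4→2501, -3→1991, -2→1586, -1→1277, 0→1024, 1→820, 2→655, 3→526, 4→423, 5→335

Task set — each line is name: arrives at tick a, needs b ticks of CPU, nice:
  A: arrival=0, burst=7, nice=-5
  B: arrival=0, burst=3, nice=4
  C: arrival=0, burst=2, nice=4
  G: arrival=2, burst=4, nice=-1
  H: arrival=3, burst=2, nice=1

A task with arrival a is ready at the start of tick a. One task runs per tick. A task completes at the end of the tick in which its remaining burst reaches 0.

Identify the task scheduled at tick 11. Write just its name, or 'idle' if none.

running at tick 11 = G

t=0: vr[A=0 B=0 C=0] → run A
t=1: vr[A=1024/3121 B=0 C=0] → run B
t=2: vr[A=1024/3121 B=1024/423 C=0 G=0] → run C
t=3: vr[A=1024/3121 B=1024/423 C=1024/423 G=0 H=0] → run G
t=4: vr[A=1024/3121 B=1024/423 C=1024/423 G=1024/1277 H=0] → run H
t=5: vr[A=1024/3121 B=1024/423 C=1024/423 G=1024/1277 H=256/205] → run A
t=6: vr[A=2048/3121 B=1024/423 C=1024/423 G=1024/1277 H=256/205] → run A
t=7: vr[A=3072/3121 B=1024/423 C=1024/423 G=1024/1277 H=256/205] → run G
t=8: vr[A=3072/3121 B=1024/423 C=1024/423 G=2048/1277 H=256/205] → run A
t=9: vr[A=4096/3121 B=1024/423 C=1024/423 G=2048/1277 H=256/205] → run H
t=10: vr[A=4096/3121 B=1024/423 C=1024/423 G=2048/1277] → run A
t=11: vr[A=5120/3121 B=1024/423 C=1024/423 G=2048/1277] → run G
t=12: vr[A=5120/3121 B=1024/423 C=1024/423 G=3072/1277] → run A
t=13: vr[A=6144/3121 B=1024/423 C=1024/423 G=3072/1277] → run A
t=14: vr[B=1024/423 C=1024/423 G=3072/1277] → run G
t=15: vr[B=1024/423 C=1024/423] → run B
t=16: vr[B=2048/423 C=1024/423] → run C
t=17: vr[B=2048/423] → run B
t=18: (idle)
t=19: (idle)
t=20: (idle)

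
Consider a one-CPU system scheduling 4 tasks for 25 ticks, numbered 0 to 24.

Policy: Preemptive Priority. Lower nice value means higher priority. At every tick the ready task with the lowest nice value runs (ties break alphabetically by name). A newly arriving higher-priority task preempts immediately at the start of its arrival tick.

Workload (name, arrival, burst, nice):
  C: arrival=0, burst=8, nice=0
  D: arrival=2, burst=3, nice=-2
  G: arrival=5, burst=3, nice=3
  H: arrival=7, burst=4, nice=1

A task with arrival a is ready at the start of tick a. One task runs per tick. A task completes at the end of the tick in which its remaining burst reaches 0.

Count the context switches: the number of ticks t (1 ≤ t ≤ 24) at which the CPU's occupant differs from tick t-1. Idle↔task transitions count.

context switches = 5

t=0: ready={C} → run C
t=1: ready={C} → run C
t=2: ready={C,D} → run D
t=3: ready={C,D} → run D
t=4: ready={C,D} → run D
t=5: ready={C,G} → run C
t=6: ready={C,G} → run C
t=7: ready={C,G,H} → run C
t=8: ready={C,G,H} → run C
t=9: ready={C,G,H} → run C
t=10: ready={C,G,H} → run C
t=11: ready={G,H} → run H
t=12: ready={G,H} → run H
t=13: ready={G,H} → run H
t=14: ready={G,H} → run H
t=15: ready={G} → run G
t=16: ready={G} → run G
t=17: ready={G} → run G
t=18: (idle)
t=19: (idle)
t=20: (idle)
t=21: (idle)
t=22: (idle)
t=23: (idle)
t=24: (idle)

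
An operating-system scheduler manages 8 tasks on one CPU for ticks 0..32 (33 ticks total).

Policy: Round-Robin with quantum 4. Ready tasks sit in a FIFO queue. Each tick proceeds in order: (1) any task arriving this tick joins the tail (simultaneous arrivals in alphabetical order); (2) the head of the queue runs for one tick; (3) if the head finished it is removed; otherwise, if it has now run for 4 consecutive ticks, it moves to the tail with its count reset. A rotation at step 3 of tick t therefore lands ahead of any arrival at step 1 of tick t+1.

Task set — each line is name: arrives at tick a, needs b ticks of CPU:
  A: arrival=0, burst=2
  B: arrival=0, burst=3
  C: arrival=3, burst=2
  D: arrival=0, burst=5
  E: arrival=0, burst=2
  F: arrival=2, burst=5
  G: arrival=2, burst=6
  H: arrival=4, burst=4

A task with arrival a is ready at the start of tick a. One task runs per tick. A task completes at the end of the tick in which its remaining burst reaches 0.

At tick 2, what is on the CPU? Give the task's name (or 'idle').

t=0: queue=[A,B,D,E] q_used=0 → run A
t=1: queue=[A,B,D,E] q_used=1 → run A
t=2: queue=[B,D,E,F,G] q_used=0 → run B
t=3: queue=[B,D,E,F,G,C] q_used=1 → run B
t=4: queue=[B,D,E,F,G,C,H] q_used=2 → run B
t=5: queue=[D,E,F,G,C,H] q_used=0 → run D
t=6: queue=[D,E,F,G,C,H] q_used=1 → run D
t=7: queue=[D,E,F,G,C,H] q_used=2 → run D
t=8: queue=[D,E,F,G,C,H] q_used=3 → run D
t=9: queue=[E,F,G,C,H,D] q_used=0 → run E
t=10: queue=[E,F,G,C,H,D] q_used=1 → run E
t=11: queue=[F,G,C,H,D] q_used=0 → run F
t=12: queue=[F,G,C,H,D] q_used=1 → run F
t=13: queue=[F,G,C,H,D] q_used=2 → run F
t=14: queue=[F,G,C,H,D] q_used=3 → run F
t=15: queue=[G,C,H,D,F] q_used=0 → run G
t=16: queue=[G,C,H,D,F] q_used=1 → run G
t=17: queue=[G,C,H,D,F] q_used=2 → run G
t=18: queue=[G,C,H,D,F] q_used=3 → run G
t=19: queue=[C,H,D,F,G] q_used=0 → run C
t=20: queue=[C,H,D,F,G] q_used=1 → run C
t=21: queue=[H,D,F,G] q_used=0 → run H
t=22: queue=[H,D,F,G] q_used=1 → run H
t=23: queue=[H,D,F,G] q_used=2 → run H
t=24: queue=[H,D,F,G] q_used=3 → run H
t=25: queue=[D,F,G] q_used=0 → run D
t=26: queue=[F,G] q_used=0 → run F
t=27: queue=[G] q_used=0 → run G
t=28: queue=[G] q_used=1 → run G
t=29: (idle)
t=30: (idle)
t=31: (idle)
t=32: (idle)

running at tick 2 = B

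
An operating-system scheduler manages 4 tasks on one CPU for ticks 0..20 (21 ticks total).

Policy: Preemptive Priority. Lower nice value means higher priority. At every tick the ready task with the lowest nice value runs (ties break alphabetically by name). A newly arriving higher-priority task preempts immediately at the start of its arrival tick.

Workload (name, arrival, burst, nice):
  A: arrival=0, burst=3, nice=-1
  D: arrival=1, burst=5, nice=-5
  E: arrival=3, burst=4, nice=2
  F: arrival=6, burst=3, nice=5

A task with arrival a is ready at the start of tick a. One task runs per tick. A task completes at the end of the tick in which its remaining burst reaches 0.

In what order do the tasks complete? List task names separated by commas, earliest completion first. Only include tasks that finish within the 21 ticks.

t=0: ready={A} → run A
t=1: ready={A,D} → run D
t=2: ready={A,D} → run D
t=3: ready={A,D,E} → run D
t=4: ready={A,D,E} → run D
t=5: ready={A,D,E} → run D
t=6: ready={A,E,F} → run A
t=7: ready={A,E,F} → run A
t=8: ready={E,F} → run E
t=9: ready={E,F} → run E
t=10: ready={E,F} → run E
t=11: ready={E,F} → run E
t=12: ready={F} → run F
t=13: ready={F} → run F
t=14: ready={F} → run F
t=15: (idle)
t=16: (idle)
t=17: (idle)
t=18: (idle)
t=19: (idle)
t=20: (idle)

completion order = D, A, E, F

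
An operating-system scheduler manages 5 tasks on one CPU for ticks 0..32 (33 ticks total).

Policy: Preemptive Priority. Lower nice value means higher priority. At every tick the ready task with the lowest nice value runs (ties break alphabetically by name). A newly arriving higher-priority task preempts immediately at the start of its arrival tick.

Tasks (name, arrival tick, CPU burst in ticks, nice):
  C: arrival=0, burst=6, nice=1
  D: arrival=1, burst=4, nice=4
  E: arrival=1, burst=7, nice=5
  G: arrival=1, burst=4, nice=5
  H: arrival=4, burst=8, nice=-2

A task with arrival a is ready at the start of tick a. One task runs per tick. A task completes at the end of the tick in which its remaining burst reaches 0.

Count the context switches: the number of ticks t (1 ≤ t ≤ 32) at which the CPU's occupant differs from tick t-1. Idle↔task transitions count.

context switches = 6

t=0: ready={C} → run C
t=1: ready={C,D,E,G} → run C
t=2: ready={C,D,E,G} → run C
t=3: ready={C,D,E,G} → run C
t=4: ready={C,D,E,G,H} → run H
t=5: ready={C,D,E,G,H} → run H
t=6: ready={C,D,E,G,H} → run H
t=7: ready={C,D,E,G,H} → run H
t=8: ready={C,D,E,G,H} → run H
t=9: ready={C,D,E,G,H} → run H
t=10: ready={C,D,E,G,H} → run H
t=11: ready={C,D,E,G,H} → run H
t=12: ready={C,D,E,G} → run C
t=13: ready={C,D,E,G} → run C
t=14: ready={D,E,G} → run D
t=15: ready={D,E,G} → run D
t=16: ready={D,E,G} → run D
t=17: ready={D,E,G} → run D
t=18: ready={E,G} → run E
t=19: ready={E,G} → run E
t=20: ready={E,G} → run E
t=21: ready={E,G} → run E
t=22: ready={E,G} → run E
t=23: ready={E,G} → run E
t=24: ready={E,G} → run E
t=25: ready={G} → run G
t=26: ready={G} → run G
t=27: ready={G} → run G
t=28: ready={G} → run G
t=29: (idle)
t=30: (idle)
t=31: (idle)
t=32: (idle)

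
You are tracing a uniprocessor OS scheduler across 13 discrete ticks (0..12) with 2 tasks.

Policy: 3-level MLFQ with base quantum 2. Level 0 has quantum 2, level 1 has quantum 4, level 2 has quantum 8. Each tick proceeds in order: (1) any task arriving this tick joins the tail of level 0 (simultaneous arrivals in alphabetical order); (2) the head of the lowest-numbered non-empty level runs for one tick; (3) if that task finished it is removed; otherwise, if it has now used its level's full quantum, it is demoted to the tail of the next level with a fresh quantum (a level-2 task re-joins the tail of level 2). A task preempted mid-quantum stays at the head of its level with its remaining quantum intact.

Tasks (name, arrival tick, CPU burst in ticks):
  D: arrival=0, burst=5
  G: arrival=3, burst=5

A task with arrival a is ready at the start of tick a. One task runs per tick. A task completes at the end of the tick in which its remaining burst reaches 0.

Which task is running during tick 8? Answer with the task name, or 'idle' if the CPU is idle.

t=0: L0/L1/L2 = D/-/- → run D
t=1: L0/L1/L2 = D/-/- → run D
t=2: L0/L1/L2 = -/D/- → run D
t=3: L0/L1/L2 = G/D/- → run G
t=4: L0/L1/L2 = G/D/- → run G
t=5: L0/L1/L2 = -/DG/- → run D
t=6: L0/L1/L2 = -/DG/- → run D
t=7: L0/L1/L2 = -/G/- → run G
t=8: L0/L1/L2 = -/G/- → run G
t=9: L0/L1/L2 = -/G/- → run G
t=10: (idle)
t=11: (idle)
t=12: (idle)

running at tick 8 = G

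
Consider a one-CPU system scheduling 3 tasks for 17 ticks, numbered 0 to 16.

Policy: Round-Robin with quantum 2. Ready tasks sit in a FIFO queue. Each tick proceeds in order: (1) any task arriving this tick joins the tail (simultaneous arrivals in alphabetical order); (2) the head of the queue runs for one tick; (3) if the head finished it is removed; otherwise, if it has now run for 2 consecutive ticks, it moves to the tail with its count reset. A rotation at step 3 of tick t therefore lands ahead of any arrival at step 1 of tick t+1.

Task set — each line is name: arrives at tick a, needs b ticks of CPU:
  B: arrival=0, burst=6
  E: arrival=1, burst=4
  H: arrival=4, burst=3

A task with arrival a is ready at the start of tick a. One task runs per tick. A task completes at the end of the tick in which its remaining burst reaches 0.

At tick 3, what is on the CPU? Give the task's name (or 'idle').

running at tick 3 = E

t=0: queue=[B] q_used=0 → run B
t=1: queue=[B,E] q_used=1 → run B
t=2: queue=[E,B] q_used=0 → run E
t=3: queue=[E,B] q_used=1 → run E
t=4: queue=[B,E,H] q_used=0 → run B
t=5: queue=[B,E,H] q_used=1 → run B
t=6: queue=[E,H,B] q_used=0 → run E
t=7: queue=[E,H,B] q_used=1 → run E
t=8: queue=[H,B] q_used=0 → run H
t=9: queue=[H,B] q_used=1 → run H
t=10: queue=[B,H] q_used=0 → run B
t=11: queue=[B,H] q_used=1 → run B
t=12: queue=[H] q_used=0 → run H
t=13: (idle)
t=14: (idle)
t=15: (idle)
t=16: (idle)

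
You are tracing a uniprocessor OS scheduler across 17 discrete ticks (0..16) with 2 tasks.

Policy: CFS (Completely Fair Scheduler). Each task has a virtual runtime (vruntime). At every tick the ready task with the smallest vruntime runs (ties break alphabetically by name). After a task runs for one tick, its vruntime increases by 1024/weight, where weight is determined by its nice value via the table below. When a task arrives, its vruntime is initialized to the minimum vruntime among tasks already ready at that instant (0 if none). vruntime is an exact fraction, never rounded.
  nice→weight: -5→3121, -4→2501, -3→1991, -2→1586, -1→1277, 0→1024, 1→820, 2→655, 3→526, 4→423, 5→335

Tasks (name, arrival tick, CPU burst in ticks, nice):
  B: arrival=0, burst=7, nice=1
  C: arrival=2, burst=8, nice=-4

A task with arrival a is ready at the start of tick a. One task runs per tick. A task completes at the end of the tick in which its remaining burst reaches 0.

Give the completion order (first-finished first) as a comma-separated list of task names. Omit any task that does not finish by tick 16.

completion order = C, B

t=0: vr[B=0] → run B
t=1: vr[B=256/205] → run B
t=2: vr[B=512/205 C=512/205] → run B
t=3: vr[B=768/205 C=512/205] → run C
t=4: vr[B=768/205 C=36352/12505] → run C
t=5: vr[B=768/205 C=41472/12505] → run C
t=6: vr[B=768/205 C=46592/12505] → run C
t=7: vr[B=768/205 C=51712/12505] → run B
t=8: vr[B=1024/205 C=51712/12505] → run C
t=9: vr[B=1024/205 C=56832/12505] → run C
t=10: vr[B=1024/205 C=61952/12505] → run C
t=11: vr[B=1024/205 C=67072/12505] → run B
t=12: vr[B=256/41 C=67072/12505] → run C
t=13: vr[B=256/41] → run B
t=14: vr[B=1536/205] → run B
t=15: (idle)
t=16: (idle)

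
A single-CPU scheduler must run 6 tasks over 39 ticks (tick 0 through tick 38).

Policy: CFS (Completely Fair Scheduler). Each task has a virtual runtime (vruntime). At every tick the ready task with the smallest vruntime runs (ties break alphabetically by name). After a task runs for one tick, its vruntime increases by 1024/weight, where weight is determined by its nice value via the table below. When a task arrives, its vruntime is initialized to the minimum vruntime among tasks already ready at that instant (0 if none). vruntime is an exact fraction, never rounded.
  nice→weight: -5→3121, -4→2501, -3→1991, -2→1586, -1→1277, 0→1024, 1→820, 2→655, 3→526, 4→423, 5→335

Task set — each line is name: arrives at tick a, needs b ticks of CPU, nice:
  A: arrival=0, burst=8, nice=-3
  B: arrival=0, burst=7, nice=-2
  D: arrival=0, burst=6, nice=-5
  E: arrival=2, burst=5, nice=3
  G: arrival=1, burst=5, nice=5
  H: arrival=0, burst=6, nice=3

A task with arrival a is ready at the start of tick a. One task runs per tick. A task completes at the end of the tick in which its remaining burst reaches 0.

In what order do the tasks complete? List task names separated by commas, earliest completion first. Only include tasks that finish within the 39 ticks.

completion order = D, A, B, E, H, G

t=0: vr[A=0 B=0 D=0 H=0] → run A
t=1: vr[A=1024/1991 B=0 D=0 G=0 H=0] → run B
t=2: vr[A=1024/1991 B=512/793 D=0 E=0 G=0 H=0] → run D
t=3: vr[A=1024/1991 B=512/793 D=1024/3121 E=0 G=0 H=0] → run E
t=4: vr[A=1024/1991 B=512/793 D=1024/3121 E=512/263 G=0 H=0] → run G
t=5: vr[A=1024/1991 B=512/793 D=1024/3121 E=512/263 G=1024/335 H=0] → run H
t=6: vr[A=1024/1991 B=512/793 D=1024/3121 E=512/263 G=1024/335 H=512/263] → run D
t=7: vr[A=1024/1991 B=512/793 D=2048/3121 E=512/263 G=1024/335 H=512/263] → run A
t=8: vr[A=2048/1991 B=512/793 D=2048/3121 E=512/263 G=1024/335 H=512/263] → run B
t=9: vr[A=2048/1991 B=1024/793 D=2048/3121 E=512/263 G=1024/335 H=512/263] → run D
t=10: vr[A=2048/1991 B=1024/793 D=3072/3121 E=512/263 G=1024/335 H=512/263] → run D
t=11: vr[A=2048/1991 B=1024/793 D=4096/3121 E=512/263 G=1024/335 H=512/263] → run A
t=12: vr[A=3072/1991 B=1024/793 D=4096/3121 E=512/263 G=1024/335 H=512/263] → run B
t=13: vr[A=3072/1991 B=1536/793 D=4096/3121 E=512/263 G=1024/335 H=512/263] → run D
t=14: vr[A=3072/1991 B=1536/793 D=5120/3121 E=512/263 G=1024/335 H=512/263] → run A
t=15: vr[A=4096/1991 B=1536/793 D=5120/3121 E=512/263 G=1024/335 H=512/263] → run D
t=16: vr[A=4096/1991 B=1536/793 E=512/263 G=1024/335 H=512/263] → run B
t=17: vr[A=4096/1991 B=2048/793 E=512/263 G=1024/335 H=512/263] → run E
t=18: vr[A=4096/1991 B=2048/793 E=1024/263 G=1024/335 H=512/263] → run H
t=19: vr[A=4096/1991 B=2048/793 E=1024/263 G=1024/335 H=1024/263] → run A
t=20: vr[A=5120/1991 B=2048/793 E=1024/263 G=1024/335 H=1024/263] → run A
t=21: vr[A=6144/1991 B=2048/793 E=1024/263 G=1024/335 H=1024/263] → run B
t=22: vr[A=6144/1991 B=2560/793 E=1024/263 G=1024/335 H=1024/263] → run G
t=23: vr[A=6144/1991 B=2560/793 E=1024/263 G=2048/335 H=1024/263] → run A
t=24: vr[A=7168/1991 B=2560/793 E=1024/263 G=2048/335 H=1024/263] → run B
t=25: vr[A=7168/1991 B=3072/793 E=1024/263 G=2048/335 H=1024/263] → run A
t=26: vr[B=3072/793 E=1024/263 G=2048/335 H=1024/263] → run B
t=27: vr[E=1024/263 G=2048/335 H=1024/263] → run E
t=28: vr[E=1536/263 G=2048/335 H=1024/263] → run H
t=29: vr[E=1536/263 G=2048/335 H=1536/263] → run E
t=30: vr[E=2048/263 G=2048/335 H=1536/263] → run H
t=31: vr[E=2048/263 G=2048/335 H=2048/263] → run G
t=32: vr[E=2048/263 G=3072/335 H=2048/263] → run E
t=33: vr[G=3072/335 H=2048/263] → run H
t=34: vr[G=3072/335 H=2560/263] → run G
t=35: vr[G=4096/335 H=2560/263] → run H
t=36: vr[G=4096/335] → run G
t=37: (idle)
t=38: (idle)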